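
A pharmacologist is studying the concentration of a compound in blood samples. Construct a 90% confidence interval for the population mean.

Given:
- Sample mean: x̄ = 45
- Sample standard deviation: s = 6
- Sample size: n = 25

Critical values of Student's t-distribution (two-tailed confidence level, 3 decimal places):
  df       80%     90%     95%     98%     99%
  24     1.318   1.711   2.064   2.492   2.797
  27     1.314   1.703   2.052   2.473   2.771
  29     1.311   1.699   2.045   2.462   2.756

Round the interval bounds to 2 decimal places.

The population standard deviation σ is unknown (only the sample standard deviation s is given), so use a t-interval with df = n - 1 = 25 - 1 = 24.

For 90% confidence with df = 24, t* = 1.711 (from t-table)

Standard error: SE = s/√n = 6/√25 = 1.200000

Margin of error: E = t* × SE = 1.711 × 1.200000 = 2.0532

T-interval: x̄ ± E = 45 ± 2.0532 = (42.9468, 47.0532)

Rounded to 2 decimal places:

(42.95, 47.05)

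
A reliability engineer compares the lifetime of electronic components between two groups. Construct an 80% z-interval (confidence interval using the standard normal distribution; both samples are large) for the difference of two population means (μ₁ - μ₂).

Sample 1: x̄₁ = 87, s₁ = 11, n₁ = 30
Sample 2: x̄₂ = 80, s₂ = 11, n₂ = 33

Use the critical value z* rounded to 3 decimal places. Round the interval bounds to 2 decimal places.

Both samples are large (n₁ = 30 ≥ 30, n₂ = 33 ≥ 30), so a z-interval for the difference of means applies.

Point estimate: x̄₁ - x̄₂ = 87 - 80 = 7

Standard error: SE = √(s₁²/n₁ + s₂²/n₂)
= √(11²/30 + 11²/33)
= √(4.033333 + 3.666667)
= 2.774887

For 80% confidence, z* = 1.282 (from standard normal table)
Margin of error: E = z* × SE = 1.282 × 2.774887 = 3.5574

Z-interval: (x̄₁ - x̄₂) ± E = 7 ± 3.5574 = (3.4426, 10.5574)

Rounded to 2 decimal places:

(3.44, 10.56)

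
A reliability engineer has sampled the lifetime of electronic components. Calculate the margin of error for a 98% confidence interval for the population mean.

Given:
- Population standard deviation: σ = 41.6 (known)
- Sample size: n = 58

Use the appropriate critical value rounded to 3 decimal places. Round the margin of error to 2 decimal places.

The population standard deviation σ is known, so use the z-interval margin of error formula.

For 98% confidence, z* = 2.326 (from standard normal table)

Margin of error formula for z-interval: E = z* × σ/√n

E = 2.326 × 41.6/√58
  = 2.326 × 5.462348
  = 12.7054

Rounded to 2 decimal places:

12.71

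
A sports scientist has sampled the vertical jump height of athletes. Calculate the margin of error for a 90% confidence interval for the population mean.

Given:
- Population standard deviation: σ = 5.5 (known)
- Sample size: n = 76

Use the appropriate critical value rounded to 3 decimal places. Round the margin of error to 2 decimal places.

The population standard deviation σ is known, so use the z-interval margin of error formula.

For 90% confidence, z* = 1.645 (from standard normal table)

Margin of error formula for z-interval: E = z* × σ/√n

E = 1.645 × 5.5/√76
  = 1.645 × 0.630893
  = 1.0378

Rounded to 2 decimal places:

1.04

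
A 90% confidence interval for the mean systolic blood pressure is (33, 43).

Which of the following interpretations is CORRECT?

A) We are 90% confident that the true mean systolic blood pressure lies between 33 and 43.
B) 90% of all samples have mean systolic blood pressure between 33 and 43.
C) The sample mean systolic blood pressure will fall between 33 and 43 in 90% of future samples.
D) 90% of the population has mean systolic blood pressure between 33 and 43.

A confidence interval represents our confidence in the procedure, not a probability statement about the parameter.

Key concept: If we repeated this sampling process many times and computed a 90% CI each time, about 90% of those intervals would contain the true population parameter.

For this specific interval (33, 43):
- Midpoint (point estimate): 38
- Margin of error: 5

The correct interpretation is the one stating confidence that the true parameter lies in the interval — option A.

A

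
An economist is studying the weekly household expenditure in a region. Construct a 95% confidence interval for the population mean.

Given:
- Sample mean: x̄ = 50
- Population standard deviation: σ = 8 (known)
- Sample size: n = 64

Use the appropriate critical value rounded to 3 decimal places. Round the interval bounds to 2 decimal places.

The population standard deviation σ is known, so use a z-interval (standard normal critical value).

For 95% confidence, z* = 1.96 (from standard normal table)

Standard error: SE = σ/√n = 8/√64 = 1.000000

Margin of error: E = z* × SE = 1.96 × 1.000000 = 1.9600

Z-interval: x̄ ± E = 50 ± 1.9600 = (48.0400, 51.9600)

Rounded to 2 decimal places:

(48.04, 51.96)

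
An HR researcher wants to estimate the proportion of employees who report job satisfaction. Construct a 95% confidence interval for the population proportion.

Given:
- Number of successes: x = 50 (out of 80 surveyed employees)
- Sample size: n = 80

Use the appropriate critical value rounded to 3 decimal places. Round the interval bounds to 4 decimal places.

Sample proportion: p̂ = 50/80 = 0.625000

Check conditions for normal approximation:
  np̂ = 50 ≥ 10 ✓
  n(1-p̂) = 30 ≥ 10 ✓

The sample is large enough, so use a z-interval (normal approximation) for the proportion.

For 95% confidence, z* = 1.96 (from standard normal table)

Standard error: SE = √(p̂(1-p̂)/n) = √(0.625000×0.375000/80) = 0.05412659

Margin of error: E = z* × SE = 1.96 × 0.05412659 = 0.106088

Z-interval: p̂ ± E = 0.625000 ± 0.106088 = (0.518912, 0.731088)

Rounded to 4 decimal places:

(0.5189, 0.7311)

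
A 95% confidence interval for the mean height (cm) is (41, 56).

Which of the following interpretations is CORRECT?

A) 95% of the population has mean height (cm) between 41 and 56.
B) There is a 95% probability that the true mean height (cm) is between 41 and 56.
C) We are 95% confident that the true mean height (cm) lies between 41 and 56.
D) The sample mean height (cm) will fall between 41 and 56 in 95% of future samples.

A confidence interval represents our confidence in the procedure, not a probability statement about the parameter.

Key concept: If we repeated this sampling process many times and computed a 95% CI each time, about 95% of those intervals would contain the true population parameter.

For this specific interval (41, 56):
- Midpoint (point estimate): 48.5
- Margin of error: 7.5

The correct interpretation is the one stating confidence that the true parameter lies in the interval — option C.

C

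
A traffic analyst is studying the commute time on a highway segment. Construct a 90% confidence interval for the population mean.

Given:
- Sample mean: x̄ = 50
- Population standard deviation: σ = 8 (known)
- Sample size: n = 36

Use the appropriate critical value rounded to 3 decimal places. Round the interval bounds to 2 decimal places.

The population standard deviation σ is known, so use a z-interval (standard normal critical value).

For 90% confidence, z* = 1.645 (from standard normal table)

Standard error: SE = σ/√n = 8/√36 = 1.333333

Margin of error: E = z* × SE = 1.645 × 1.333333 = 2.1933

Z-interval: x̄ ± E = 50 ± 2.1933 = (47.8067, 52.1933)

Rounded to 2 decimal places:

(47.81, 52.19)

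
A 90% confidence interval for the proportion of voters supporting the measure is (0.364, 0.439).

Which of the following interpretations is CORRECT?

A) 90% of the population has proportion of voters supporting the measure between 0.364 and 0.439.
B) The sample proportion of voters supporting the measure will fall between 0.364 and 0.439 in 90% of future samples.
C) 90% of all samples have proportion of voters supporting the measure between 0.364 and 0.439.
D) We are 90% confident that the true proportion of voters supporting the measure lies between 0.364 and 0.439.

A confidence interval represents our confidence in the procedure, not a probability statement about the parameter.

Key concept: If we repeated this sampling process many times and computed a 90% CI each time, about 90% of those intervals would contain the true population parameter.

For this specific interval (0.364, 0.439):
- Midpoint (point estimate): 0.4015
- Margin of error: 0.0375

The correct interpretation is the one stating confidence that the true parameter lies in the interval — option D.

D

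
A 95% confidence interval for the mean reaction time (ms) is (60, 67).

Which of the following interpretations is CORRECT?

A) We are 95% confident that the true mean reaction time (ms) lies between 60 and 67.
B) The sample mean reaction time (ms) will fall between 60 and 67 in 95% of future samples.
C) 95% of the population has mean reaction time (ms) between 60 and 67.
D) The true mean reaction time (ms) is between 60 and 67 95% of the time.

A confidence interval represents our confidence in the procedure, not a probability statement about the parameter.

Key concept: If we repeated this sampling process many times and computed a 95% CI each time, about 95% of those intervals would contain the true population parameter.

For this specific interval (60, 67):
- Midpoint (point estimate): 63.5
- Margin of error: 3.5

The correct interpretation is the one stating confidence that the true parameter lies in the interval — option A.

A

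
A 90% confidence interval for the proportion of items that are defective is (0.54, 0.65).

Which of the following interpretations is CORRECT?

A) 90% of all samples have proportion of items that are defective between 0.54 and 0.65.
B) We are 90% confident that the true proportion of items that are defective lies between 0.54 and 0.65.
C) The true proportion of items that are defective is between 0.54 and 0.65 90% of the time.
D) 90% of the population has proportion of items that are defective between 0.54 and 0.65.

A confidence interval represents our confidence in the procedure, not a probability statement about the parameter.

Key concept: If we repeated this sampling process many times and computed a 90% CI each time, about 90% of those intervals would contain the true population parameter.

For this specific interval (0.54, 0.65):
- Midpoint (point estimate): 0.595
- Margin of error: 0.055

The correct interpretation is the one stating confidence that the true parameter lies in the interval — option B.

B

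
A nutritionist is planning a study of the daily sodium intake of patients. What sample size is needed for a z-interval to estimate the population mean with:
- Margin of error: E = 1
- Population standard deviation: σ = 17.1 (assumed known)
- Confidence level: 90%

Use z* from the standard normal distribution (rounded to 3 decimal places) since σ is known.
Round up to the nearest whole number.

Using z* since population σ is known (z-interval formula).

For 90% confidence, z* = 1.645 (from standard normal table)

Sample size formula for z-interval: n = (z*σ/E)²

n = (1.645 × 17.1 / 1)²
  = (28.129500)²
  = 791.2688

Round up to the nearest whole number: n = 792

792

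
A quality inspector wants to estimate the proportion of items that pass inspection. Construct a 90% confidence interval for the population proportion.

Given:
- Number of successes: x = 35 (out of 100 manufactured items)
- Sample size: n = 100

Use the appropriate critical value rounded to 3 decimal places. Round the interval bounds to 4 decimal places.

Sample proportion: p̂ = 35/100 = 0.350000

Check conditions for normal approximation:
  np̂ = 35 ≥ 10 ✓
  n(1-p̂) = 65 ≥ 10 ✓

The sample is large enough, so use a z-interval (normal approximation) for the proportion.

For 90% confidence, z* = 1.645 (from standard normal table)

Standard error: SE = √(p̂(1-p̂)/n) = √(0.350000×0.650000/100) = 0.04769696

Margin of error: E = z* × SE = 1.645 × 0.04769696 = 0.078461

Z-interval: p̂ ± E = 0.350000 ± 0.078461 = (0.271539, 0.428461)

Rounded to 4 decimal places:

(0.2715, 0.4285)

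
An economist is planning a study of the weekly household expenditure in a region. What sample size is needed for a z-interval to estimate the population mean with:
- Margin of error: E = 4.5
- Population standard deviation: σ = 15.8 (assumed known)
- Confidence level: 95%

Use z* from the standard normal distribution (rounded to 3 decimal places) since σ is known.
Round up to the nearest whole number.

Using z* since population σ is known (z-interval formula).

For 95% confidence, z* = 1.96 (from standard normal table)

Sample size formula for z-interval: n = (z*σ/E)²

n = (1.96 × 15.8 / 4.5)²
  = (6.881778)²
  = 47.3589

Round up to the nearest whole number: n = 48

48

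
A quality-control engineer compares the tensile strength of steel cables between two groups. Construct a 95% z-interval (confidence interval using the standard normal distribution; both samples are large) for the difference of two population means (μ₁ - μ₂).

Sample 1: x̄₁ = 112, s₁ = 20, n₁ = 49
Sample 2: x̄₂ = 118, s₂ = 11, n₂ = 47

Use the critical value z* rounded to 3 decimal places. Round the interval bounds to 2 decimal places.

Both samples are large (n₁ = 49 ≥ 30, n₂ = 47 ≥ 30), so a z-interval for the difference of means applies.

Point estimate: x̄₁ - x̄₂ = 112 - 118 = -6

Standard error: SE = √(s₁²/n₁ + s₂²/n₂)
= √(20²/49 + 11²/47)
= √(8.163265 + 2.574468)
= 3.276848

For 95% confidence, z* = 1.96 (from standard normal table)
Margin of error: E = z* × SE = 1.96 × 3.276848 = 6.4226

Z-interval: (x̄₁ - x̄₂) ± E = -6 ± 6.4226 = (-12.4226, 0.4226)

Rounded to 2 decimal places:

(-12.42, 0.42)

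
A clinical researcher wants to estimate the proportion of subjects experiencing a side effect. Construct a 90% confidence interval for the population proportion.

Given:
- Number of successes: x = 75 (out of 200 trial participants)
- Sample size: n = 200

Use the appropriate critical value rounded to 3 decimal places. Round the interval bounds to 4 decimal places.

Sample proportion: p̂ = 75/200 = 0.375000

Check conditions for normal approximation:
  np̂ = 75 ≥ 10 ✓
  n(1-p̂) = 125 ≥ 10 ✓

The sample is large enough, so use a z-interval (normal approximation) for the proportion.

For 90% confidence, z* = 1.645 (from standard normal table)

Standard error: SE = √(p̂(1-p̂)/n) = √(0.375000×0.625000/200) = 0.03423266

Margin of error: E = z* × SE = 1.645 × 0.03423266 = 0.056313

Z-interval: p̂ ± E = 0.375000 ± 0.056313 = (0.318687, 0.431313)

Rounded to 4 decimal places:

(0.3187, 0.4313)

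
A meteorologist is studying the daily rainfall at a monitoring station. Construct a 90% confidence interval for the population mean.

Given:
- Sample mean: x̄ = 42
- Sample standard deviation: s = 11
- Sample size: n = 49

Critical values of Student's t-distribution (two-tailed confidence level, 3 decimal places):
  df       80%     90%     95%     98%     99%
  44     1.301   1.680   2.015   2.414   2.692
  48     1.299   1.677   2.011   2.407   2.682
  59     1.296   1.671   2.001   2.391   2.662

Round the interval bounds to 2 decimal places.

The population standard deviation σ is unknown (only the sample standard deviation s is given), so use a t-interval with df = n - 1 = 49 - 1 = 48.

For 90% confidence with df = 48, t* = 1.677 (from t-table)

Standard error: SE = s/√n = 11/√49 = 1.571429

Margin of error: E = t* × SE = 1.677 × 1.571429 = 2.6353

T-interval: x̄ ± E = 42 ± 2.6353 = (39.3647, 44.6353)

Rounded to 2 decimal places:

(39.36, 44.64)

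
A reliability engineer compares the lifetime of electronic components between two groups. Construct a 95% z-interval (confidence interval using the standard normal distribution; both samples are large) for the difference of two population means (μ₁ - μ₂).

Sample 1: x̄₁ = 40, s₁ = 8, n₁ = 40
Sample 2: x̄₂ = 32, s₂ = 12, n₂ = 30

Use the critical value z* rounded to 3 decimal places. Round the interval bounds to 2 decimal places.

Both samples are large (n₁ = 40 ≥ 30, n₂ = 30 ≥ 30), so a z-interval for the difference of means applies.

Point estimate: x̄₁ - x̄₂ = 40 - 32 = 8

Standard error: SE = √(s₁²/n₁ + s₂²/n₂)
= √(8²/40 + 12²/30)
= √(1.600000 + 4.800000)
= 2.529822

For 95% confidence, z* = 1.96 (from standard normal table)
Margin of error: E = z* × SE = 1.96 × 2.529822 = 4.9585

Z-interval: (x̄₁ - x̄₂) ± E = 8 ± 4.9585 = (3.0415, 12.9585)

Rounded to 2 decimal places:

(3.04, 12.96)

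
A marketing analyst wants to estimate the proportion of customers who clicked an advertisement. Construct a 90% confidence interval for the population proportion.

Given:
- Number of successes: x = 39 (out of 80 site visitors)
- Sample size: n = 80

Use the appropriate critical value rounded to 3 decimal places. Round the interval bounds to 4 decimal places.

Sample proportion: p̂ = 39/80 = 0.487500

Check conditions for normal approximation:
  np̂ = 39 ≥ 10 ✓
  n(1-p̂) = 41 ≥ 10 ✓

The sample is large enough, so use a z-interval (normal approximation) for the proportion.

For 90% confidence, z* = 1.645 (from standard normal table)

Standard error: SE = √(p̂(1-p̂)/n) = √(0.487500×0.512500/80) = 0.05588423

Margin of error: E = z* × SE = 1.645 × 0.05588423 = 0.091930

Z-interval: p̂ ± E = 0.487500 ± 0.091930 = (0.395570, 0.579430)

Rounded to 4 decimal places:

(0.3956, 0.5794)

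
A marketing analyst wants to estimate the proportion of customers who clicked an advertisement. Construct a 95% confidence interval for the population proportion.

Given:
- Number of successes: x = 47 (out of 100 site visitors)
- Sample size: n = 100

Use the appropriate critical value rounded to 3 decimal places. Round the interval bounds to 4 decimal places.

Sample proportion: p̂ = 47/100 = 0.470000

Check conditions for normal approximation:
  np̂ = 47 ≥ 10 ✓
  n(1-p̂) = 53 ≥ 10 ✓

The sample is large enough, so use a z-interval (normal approximation) for the proportion.

For 95% confidence, z* = 1.96 (from standard normal table)

Standard error: SE = √(p̂(1-p̂)/n) = √(0.470000×0.530000/100) = 0.04990992

Margin of error: E = z* × SE = 1.96 × 0.04990992 = 0.097823

Z-interval: p̂ ± E = 0.470000 ± 0.097823 = (0.372177, 0.567823)

Rounded to 4 decimal places:

(0.3722, 0.5678)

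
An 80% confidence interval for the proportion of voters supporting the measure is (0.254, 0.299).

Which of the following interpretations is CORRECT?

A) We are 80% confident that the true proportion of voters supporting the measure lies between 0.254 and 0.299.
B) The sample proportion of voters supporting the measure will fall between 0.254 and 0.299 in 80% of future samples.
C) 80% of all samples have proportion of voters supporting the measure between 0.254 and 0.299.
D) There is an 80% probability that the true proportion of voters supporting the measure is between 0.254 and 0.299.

A confidence interval represents our confidence in the procedure, not a probability statement about the parameter.

Key concept: If we repeated this sampling process many times and computed an 80% CI each time, about 80% of those intervals would contain the true population parameter.

For this specific interval (0.254, 0.299):
- Midpoint (point estimate): 0.2765
- Margin of error: 0.0225

The correct interpretation is the one stating confidence that the true parameter lies in the interval — option A.

A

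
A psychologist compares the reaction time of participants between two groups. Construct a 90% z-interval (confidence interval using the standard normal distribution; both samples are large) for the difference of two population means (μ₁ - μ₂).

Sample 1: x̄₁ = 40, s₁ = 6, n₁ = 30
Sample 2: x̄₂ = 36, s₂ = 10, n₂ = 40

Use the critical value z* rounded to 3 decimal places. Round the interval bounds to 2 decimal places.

Both samples are large (n₁ = 30 ≥ 30, n₂ = 40 ≥ 30), so a z-interval for the difference of means applies.

Point estimate: x̄₁ - x̄₂ = 40 - 36 = 4

Standard error: SE = √(s₁²/n₁ + s₂²/n₂)
= √(6²/30 + 10²/40)
= √(1.200000 + 2.500000)
= 1.923538

For 90% confidence, z* = 1.645 (from standard normal table)
Margin of error: E = z* × SE = 1.645 × 1.923538 = 3.1642

Z-interval: (x̄₁ - x̄₂) ± E = 4 ± 3.1642 = (0.8358, 7.1642)

Rounded to 2 decimal places:

(0.84, 7.16)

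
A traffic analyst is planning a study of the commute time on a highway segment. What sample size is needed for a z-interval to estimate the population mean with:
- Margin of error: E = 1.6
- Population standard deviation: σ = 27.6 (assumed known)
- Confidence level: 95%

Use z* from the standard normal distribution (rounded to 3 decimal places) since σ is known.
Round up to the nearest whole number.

Using z* since population σ is known (z-interval formula).

For 95% confidence, z* = 1.96 (from standard normal table)

Sample size formula for z-interval: n = (z*σ/E)²

n = (1.96 × 27.6 / 1.6)²
  = (33.810000)²
  = 1143.1161

Round up to the nearest whole number: n = 1144

1144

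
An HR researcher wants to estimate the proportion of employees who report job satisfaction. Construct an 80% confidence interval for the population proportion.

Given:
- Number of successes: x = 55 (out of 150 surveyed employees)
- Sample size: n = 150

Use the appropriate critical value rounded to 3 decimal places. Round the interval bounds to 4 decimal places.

Sample proportion: p̂ = 55/150 = 0.366667

Check conditions for normal approximation:
  np̂ = 55 ≥ 10 ✓
  n(1-p̂) = 95 ≥ 10 ✓

The sample is large enough, so use a z-interval (normal approximation) for the proportion.

For 80% confidence, z* = 1.282 (from standard normal table)

Standard error: SE = √(p̂(1-p̂)/n) = √(0.366667×0.633333/150) = 0.03934651

Margin of error: E = z* × SE = 1.282 × 0.03934651 = 0.050442

Z-interval: p̂ ± E = 0.366667 ± 0.050442 = (0.316224, 0.417109)

Rounded to 4 decimal places:

(0.3162, 0.4171)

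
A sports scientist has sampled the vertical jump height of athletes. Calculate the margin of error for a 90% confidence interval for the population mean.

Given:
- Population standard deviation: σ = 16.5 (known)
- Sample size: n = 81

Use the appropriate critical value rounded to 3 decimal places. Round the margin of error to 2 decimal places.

The population standard deviation σ is known, so use the z-interval margin of error formula.

For 90% confidence, z* = 1.645 (from standard normal table)

Margin of error formula for z-interval: E = z* × σ/√n

E = 1.645 × 16.5/√81
  = 1.645 × 1.833333
  = 3.0158

Rounded to 2 decimal places:

3.02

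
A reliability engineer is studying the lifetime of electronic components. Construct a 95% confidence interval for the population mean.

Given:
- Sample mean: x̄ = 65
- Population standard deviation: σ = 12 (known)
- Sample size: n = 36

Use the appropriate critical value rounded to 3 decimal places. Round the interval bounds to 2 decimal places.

The population standard deviation σ is known, so use a z-interval (standard normal critical value).

For 95% confidence, z* = 1.96 (from standard normal table)

Standard error: SE = σ/√n = 12/√36 = 2.000000

Margin of error: E = z* × SE = 1.96 × 2.000000 = 3.9200

Z-interval: x̄ ± E = 65 ± 3.9200 = (61.0800, 68.9200)

Rounded to 2 decimal places:

(61.08, 68.92)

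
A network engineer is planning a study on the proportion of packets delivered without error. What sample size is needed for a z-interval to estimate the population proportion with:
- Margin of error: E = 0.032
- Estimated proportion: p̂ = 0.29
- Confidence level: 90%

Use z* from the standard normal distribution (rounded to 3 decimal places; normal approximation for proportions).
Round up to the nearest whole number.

Using z* for proportion z-interval (normal approximation).

For 90% confidence, z* = 1.645 (from standard normal table)

Sample size formula for proportion z-interval: n = z*²p̂(1-p̂)/E²

n = 1.645² × 0.29 × 0.71 / 0.032²
  = 2.706025 × 0.2059 / 0.001024
  = 544.1119

Round up to the nearest whole number: n = 545

545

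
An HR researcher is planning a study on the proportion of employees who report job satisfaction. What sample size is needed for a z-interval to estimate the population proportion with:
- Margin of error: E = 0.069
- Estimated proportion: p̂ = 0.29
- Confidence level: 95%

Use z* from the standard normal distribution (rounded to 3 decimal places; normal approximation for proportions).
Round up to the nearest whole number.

Using z* for proportion z-interval (normal approximation).

For 95% confidence, z* = 1.96 (from standard normal table)

Sample size formula for proportion z-interval: n = z*²p̂(1-p̂)/E²

n = 1.96² × 0.29 × 0.71 / 0.069²
  = 3.8416 × 0.2059 / 0.004761
  = 166.1385

Round up to the nearest whole number: n = 167

167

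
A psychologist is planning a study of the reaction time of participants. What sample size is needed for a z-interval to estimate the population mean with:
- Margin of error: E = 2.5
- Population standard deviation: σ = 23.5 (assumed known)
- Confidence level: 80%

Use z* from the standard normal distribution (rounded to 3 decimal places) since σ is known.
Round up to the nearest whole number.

Using z* since population σ is known (z-interval formula).

For 80% confidence, z* = 1.282 (from standard normal table)

Sample size formula for z-interval: n = (z*σ/E)²

n = (1.282 × 23.5 / 2.5)²
  = (12.050800)²
  = 145.2218

Round up to the nearest whole number: n = 146

146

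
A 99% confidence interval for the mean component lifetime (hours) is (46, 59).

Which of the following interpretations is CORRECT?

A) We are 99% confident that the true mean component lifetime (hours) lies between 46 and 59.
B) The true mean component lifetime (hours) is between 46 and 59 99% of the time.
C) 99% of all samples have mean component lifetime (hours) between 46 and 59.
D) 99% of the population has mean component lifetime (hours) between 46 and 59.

A confidence interval represents our confidence in the procedure, not a probability statement about the parameter.

Key concept: If we repeated this sampling process many times and computed a 99% CI each time, about 99% of those intervals would contain the true population parameter.

For this specific interval (46, 59):
- Midpoint (point estimate): 52.5
- Margin of error: 6.5

The correct interpretation is the one stating confidence that the true parameter lies in the interval — option A.

A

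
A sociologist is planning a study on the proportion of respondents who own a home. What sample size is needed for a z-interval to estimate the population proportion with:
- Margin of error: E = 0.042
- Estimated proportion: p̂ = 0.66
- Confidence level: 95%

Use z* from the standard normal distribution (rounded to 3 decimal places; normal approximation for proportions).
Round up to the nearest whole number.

Using z* for proportion z-interval (normal approximation).

For 95% confidence, z* = 1.96 (from standard normal table)

Sample size formula for proportion z-interval: n = z*²p̂(1-p̂)/E²

n = 1.96² × 0.66 × 0.34 / 0.042²
  = 3.8416 × 0.2244 / 0.001764
  = 488.6933

Round up to the nearest whole number: n = 489

489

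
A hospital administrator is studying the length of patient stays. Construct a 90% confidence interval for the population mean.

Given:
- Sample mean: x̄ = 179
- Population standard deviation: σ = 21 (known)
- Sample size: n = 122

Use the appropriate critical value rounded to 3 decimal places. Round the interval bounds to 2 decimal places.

The population standard deviation σ is known, so use a z-interval (standard normal critical value).

For 90% confidence, z* = 1.645 (from standard normal table)

Standard error: SE = σ/√n = 21/√122 = 1.901251

Margin of error: E = z* × SE = 1.645 × 1.901251 = 3.1276

Z-interval: x̄ ± E = 179 ± 3.1276 = (175.8724, 182.1276)

Rounded to 2 decimal places:

(175.87, 182.13)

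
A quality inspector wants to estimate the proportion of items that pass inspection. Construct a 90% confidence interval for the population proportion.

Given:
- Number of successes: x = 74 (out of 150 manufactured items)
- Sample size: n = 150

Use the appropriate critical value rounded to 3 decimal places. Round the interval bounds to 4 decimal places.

Sample proportion: p̂ = 74/150 = 0.493333

Check conditions for normal approximation:
  np̂ = 74 ≥ 10 ✓
  n(1-p̂) = 76 ≥ 10 ✓

The sample is large enough, so use a z-interval (normal approximation) for the proportion.

For 90% confidence, z* = 1.645 (from standard normal table)

Standard error: SE = √(p̂(1-p̂)/n) = √(0.493333×0.506667/150) = 0.04082120

Margin of error: E = z* × SE = 1.645 × 0.04082120 = 0.067151

Z-interval: p̂ ± E = 0.493333 ± 0.067151 = (0.426182, 0.560484)

Rounded to 4 decimal places:

(0.4262, 0.5605)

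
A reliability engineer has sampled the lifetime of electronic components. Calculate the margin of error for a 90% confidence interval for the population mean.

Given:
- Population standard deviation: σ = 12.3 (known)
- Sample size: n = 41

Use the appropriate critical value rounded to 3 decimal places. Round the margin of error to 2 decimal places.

The population standard deviation σ is known, so use the z-interval margin of error formula.

For 90% confidence, z* = 1.645 (from standard normal table)

Margin of error formula for z-interval: E = z* × σ/√n

E = 1.645 × 12.3/√41
  = 1.645 × 1.920937
  = 3.1599

Rounded to 2 decimal places:

3.16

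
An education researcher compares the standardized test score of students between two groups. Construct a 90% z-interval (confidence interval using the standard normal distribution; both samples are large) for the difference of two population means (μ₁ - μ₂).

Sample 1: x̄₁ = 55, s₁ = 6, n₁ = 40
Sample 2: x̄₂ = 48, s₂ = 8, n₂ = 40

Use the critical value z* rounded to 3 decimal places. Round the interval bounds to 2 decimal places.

Both samples are large (n₁ = 40 ≥ 30, n₂ = 40 ≥ 30), so a z-interval for the difference of means applies.

Point estimate: x̄₁ - x̄₂ = 55 - 48 = 7

Standard error: SE = √(s₁²/n₁ + s₂²/n₂)
= √(6²/40 + 8²/40)
= √(0.900000 + 1.600000)
= 1.581139

For 90% confidence, z* = 1.645 (from standard normal table)
Margin of error: E = z* × SE = 1.645 × 1.581139 = 2.6010

Z-interval: (x̄₁ - x̄₂) ± E = 7 ± 2.6010 = (4.3990, 9.6010)

Rounded to 2 decimal places:

(4.40, 9.60)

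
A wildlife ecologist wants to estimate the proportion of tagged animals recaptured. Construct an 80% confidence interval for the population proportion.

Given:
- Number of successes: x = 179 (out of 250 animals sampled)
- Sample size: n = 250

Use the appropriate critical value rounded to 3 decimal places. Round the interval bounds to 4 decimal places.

Sample proportion: p̂ = 179/250 = 0.716000

Check conditions for normal approximation:
  np̂ = 179 ≥ 10 ✓
  n(1-p̂) = 71 ≥ 10 ✓

The sample is large enough, so use a z-interval (normal approximation) for the proportion.

For 80% confidence, z* = 1.282 (from standard normal table)

Standard error: SE = √(p̂(1-p̂)/n) = √(0.716000×0.284000/250) = 0.02851975

Margin of error: E = z* × SE = 1.282 × 0.02851975 = 0.036562

Z-interval: p̂ ± E = 0.716000 ± 0.036562 = (0.679438, 0.752562)

Rounded to 4 decimal places:

(0.6794, 0.7526)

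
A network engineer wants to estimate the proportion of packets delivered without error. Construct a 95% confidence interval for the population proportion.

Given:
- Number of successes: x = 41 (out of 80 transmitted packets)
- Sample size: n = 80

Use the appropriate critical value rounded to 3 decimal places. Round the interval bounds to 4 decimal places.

Sample proportion: p̂ = 41/80 = 0.512500

Check conditions for normal approximation:
  np̂ = 41 ≥ 10 ✓
  n(1-p̂) = 39 ≥ 10 ✓

The sample is large enough, so use a z-interval (normal approximation) for the proportion.

For 95% confidence, z* = 1.96 (from standard normal table)

Standard error: SE = √(p̂(1-p̂)/n) = √(0.512500×0.487500/80) = 0.05588423

Margin of error: E = z* × SE = 1.96 × 0.05588423 = 0.109533

Z-interval: p̂ ± E = 0.512500 ± 0.109533 = (0.402967, 0.622033)

Rounded to 4 decimal places:

(0.4030, 0.6220)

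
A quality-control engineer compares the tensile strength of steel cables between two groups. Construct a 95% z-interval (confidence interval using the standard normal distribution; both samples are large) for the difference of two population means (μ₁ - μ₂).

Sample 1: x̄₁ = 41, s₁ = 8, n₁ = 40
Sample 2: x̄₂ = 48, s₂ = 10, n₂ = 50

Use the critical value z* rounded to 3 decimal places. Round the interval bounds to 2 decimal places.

Both samples are large (n₁ = 40 ≥ 30, n₂ = 50 ≥ 30), so a z-interval for the difference of means applies.

Point estimate: x̄₁ - x̄₂ = 41 - 48 = -7

Standard error: SE = √(s₁²/n₁ + s₂²/n₂)
= √(8²/40 + 10²/50)
= √(1.600000 + 2.000000)
= 1.897367

For 95% confidence, z* = 1.96 (from standard normal table)
Margin of error: E = z* × SE = 1.96 × 1.897367 = 3.7188

Z-interval: (x̄₁ - x̄₂) ± E = -7 ± 3.7188 = (-10.7188, -3.2812)

Rounded to 2 decimal places:

(-10.72, -3.28)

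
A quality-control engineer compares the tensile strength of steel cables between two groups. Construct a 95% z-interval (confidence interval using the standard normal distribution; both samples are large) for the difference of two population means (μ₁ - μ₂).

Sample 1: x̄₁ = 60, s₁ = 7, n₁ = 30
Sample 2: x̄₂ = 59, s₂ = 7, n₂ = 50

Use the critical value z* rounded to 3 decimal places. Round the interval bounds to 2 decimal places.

Both samples are large (n₁ = 30 ≥ 30, n₂ = 50 ≥ 30), so a z-interval for the difference of means applies.

Point estimate: x̄₁ - x̄₂ = 60 - 59 = 1

Standard error: SE = √(s₁²/n₁ + s₂²/n₂)
= √(7²/30 + 7²/50)
= √(1.633333 + 0.980000)
= 1.616581

For 95% confidence, z* = 1.96 (from standard normal table)
Margin of error: E = z* × SE = 1.96 × 1.616581 = 3.1685

Z-interval: (x̄₁ - x̄₂) ± E = 1 ± 3.1685 = (-2.1685, 4.1685)

Rounded to 2 decimal places:

(-2.17, 4.17)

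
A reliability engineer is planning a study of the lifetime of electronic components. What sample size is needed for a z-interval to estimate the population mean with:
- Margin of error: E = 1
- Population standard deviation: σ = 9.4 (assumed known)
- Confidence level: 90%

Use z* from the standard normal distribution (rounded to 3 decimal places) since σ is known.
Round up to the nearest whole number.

Using z* since population σ is known (z-interval formula).

For 90% confidence, z* = 1.645 (from standard normal table)

Sample size formula for z-interval: n = (z*σ/E)²

n = (1.645 × 9.4 / 1)²
  = (15.463000)²
  = 239.1044

Round up to the nearest whole number: n = 240

240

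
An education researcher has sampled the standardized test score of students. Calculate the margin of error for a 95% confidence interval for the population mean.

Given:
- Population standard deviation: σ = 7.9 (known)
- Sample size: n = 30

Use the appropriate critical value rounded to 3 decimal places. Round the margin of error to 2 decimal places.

The population standard deviation σ is known, so use the z-interval margin of error formula.

For 95% confidence, z* = 1.96 (from standard normal table)

Margin of error formula for z-interval: E = z* × σ/√n

E = 1.96 × 7.9/√30
  = 1.96 × 1.442336
  = 2.8270

Rounded to 2 decimal places:

2.83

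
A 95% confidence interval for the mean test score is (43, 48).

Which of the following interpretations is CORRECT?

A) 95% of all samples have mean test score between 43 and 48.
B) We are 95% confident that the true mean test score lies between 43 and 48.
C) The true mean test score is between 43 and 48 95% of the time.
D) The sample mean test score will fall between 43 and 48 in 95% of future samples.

A confidence interval represents our confidence in the procedure, not a probability statement about the parameter.

Key concept: If we repeated this sampling process many times and computed a 95% CI each time, about 95% of those intervals would contain the true population parameter.

For this specific interval (43, 48):
- Midpoint (point estimate): 45.5
- Margin of error: 2.5

The correct interpretation is the one stating confidence that the true parameter lies in the interval — option B.

B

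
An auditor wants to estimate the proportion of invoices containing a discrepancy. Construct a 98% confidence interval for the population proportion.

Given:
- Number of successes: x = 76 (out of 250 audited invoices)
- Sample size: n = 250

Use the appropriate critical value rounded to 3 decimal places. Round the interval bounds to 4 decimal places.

Sample proportion: p̂ = 76/250 = 0.304000

Check conditions for normal approximation:
  np̂ = 76 ≥ 10 ✓
  n(1-p̂) = 174 ≥ 10 ✓

The sample is large enough, so use a z-interval (normal approximation) for the proportion.

For 98% confidence, z* = 2.326 (from standard normal table)

Standard error: SE = √(p̂(1-p̂)/n) = √(0.304000×0.696000/250) = 0.02909185

Margin of error: E = z* × SE = 2.326 × 0.02909185 = 0.067668

Z-interval: p̂ ± E = 0.304000 ± 0.067668 = (0.236332, 0.371668)

Rounded to 4 decimal places:

(0.2363, 0.3717)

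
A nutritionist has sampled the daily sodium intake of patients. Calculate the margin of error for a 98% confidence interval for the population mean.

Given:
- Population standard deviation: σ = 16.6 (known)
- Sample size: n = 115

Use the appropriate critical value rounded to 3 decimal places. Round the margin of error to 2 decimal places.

The population standard deviation σ is known, so use the z-interval margin of error formula.

For 98% confidence, z* = 2.326 (from standard normal table)

Margin of error formula for z-interval: E = z* × σ/√n

E = 2.326 × 16.6/√115
  = 2.326 × 1.547958
  = 3.6006

Rounded to 2 decimal places:

3.60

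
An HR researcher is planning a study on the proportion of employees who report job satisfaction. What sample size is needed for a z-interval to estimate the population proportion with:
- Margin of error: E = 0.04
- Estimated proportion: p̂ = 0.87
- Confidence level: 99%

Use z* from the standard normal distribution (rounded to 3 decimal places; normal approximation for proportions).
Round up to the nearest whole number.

Using z* for proportion z-interval (normal approximation).

For 99% confidence, z* = 2.576 (from standard normal table)

Sample size formula for proportion z-interval: n = z*²p̂(1-p̂)/E²

n = 2.576² × 0.87 × 0.13 / 0.04²
  = 6.635776 × 0.1131 / 0.0016
  = 469.0664

Round up to the nearest whole number: n = 470

470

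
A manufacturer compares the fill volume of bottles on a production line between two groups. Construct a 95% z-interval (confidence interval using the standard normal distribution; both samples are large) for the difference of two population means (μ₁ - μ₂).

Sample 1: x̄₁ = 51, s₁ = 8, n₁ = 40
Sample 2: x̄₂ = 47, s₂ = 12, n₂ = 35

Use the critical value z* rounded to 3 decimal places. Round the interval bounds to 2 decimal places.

Both samples are large (n₁ = 40 ≥ 30, n₂ = 35 ≥ 30), so a z-interval for the difference of means applies.

Point estimate: x̄₁ - x̄₂ = 51 - 47 = 4

Standard error: SE = √(s₁²/n₁ + s₂²/n₂)
= √(8²/40 + 12²/35)
= √(1.600000 + 4.114286)
= 2.390457

For 95% confidence, z* = 1.96 (from standard normal table)
Margin of error: E = z* × SE = 1.96 × 2.390457 = 4.6853

Z-interval: (x̄₁ - x̄₂) ± E = 4 ± 4.6853 = (-0.6853, 8.6853)

Rounded to 2 decimal places:

(-0.69, 8.69)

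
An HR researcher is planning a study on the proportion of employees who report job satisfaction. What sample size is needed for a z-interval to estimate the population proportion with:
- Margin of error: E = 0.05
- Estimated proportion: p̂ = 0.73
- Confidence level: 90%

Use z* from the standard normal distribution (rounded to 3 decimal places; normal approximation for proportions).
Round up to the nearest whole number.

Using z* for proportion z-interval (normal approximation).

For 90% confidence, z* = 1.645 (from standard normal table)

Sample size formula for proportion z-interval: n = z*²p̂(1-p̂)/E²

n = 1.645² × 0.73 × 0.27 / 0.05²
  = 2.706025 × 0.1971 / 0.0025
  = 213.3430

Round up to the nearest whole number: n = 214

214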